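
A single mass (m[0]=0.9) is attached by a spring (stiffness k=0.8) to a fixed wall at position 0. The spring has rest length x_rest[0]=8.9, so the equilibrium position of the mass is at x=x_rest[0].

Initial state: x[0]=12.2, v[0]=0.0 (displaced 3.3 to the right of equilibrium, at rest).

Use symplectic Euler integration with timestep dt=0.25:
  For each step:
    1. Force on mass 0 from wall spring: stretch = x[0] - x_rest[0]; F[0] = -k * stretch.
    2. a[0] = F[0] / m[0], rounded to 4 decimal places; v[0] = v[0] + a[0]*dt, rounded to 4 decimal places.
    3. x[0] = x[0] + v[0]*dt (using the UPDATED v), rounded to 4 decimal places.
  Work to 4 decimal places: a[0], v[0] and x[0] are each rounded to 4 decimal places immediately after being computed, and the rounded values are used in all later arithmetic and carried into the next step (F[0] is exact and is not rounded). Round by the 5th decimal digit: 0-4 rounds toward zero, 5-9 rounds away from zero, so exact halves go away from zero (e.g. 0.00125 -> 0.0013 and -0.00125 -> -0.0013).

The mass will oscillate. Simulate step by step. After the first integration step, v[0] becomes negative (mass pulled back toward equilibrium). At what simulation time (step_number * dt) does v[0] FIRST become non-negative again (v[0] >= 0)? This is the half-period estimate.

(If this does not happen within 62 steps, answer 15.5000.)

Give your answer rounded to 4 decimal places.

Answer: 3.5000

Derivation:
Step 0: x=[12.2000] v=[0.0000]
Step 1: x=[12.0167] v=[-0.7333]
Step 2: x=[11.6602] v=[-1.4259]
Step 3: x=[11.1504] v=[-2.0393]
Step 4: x=[10.5156] v=[-2.5394]
Step 5: x=[9.7910] v=[-2.8984]
Step 6: x=[9.0169] v=[-3.0964]
Step 7: x=[8.2363] v=[-3.1224]
Step 8: x=[7.4926] v=[-2.9749]
Step 9: x=[6.8271] v=[-2.6622]
Step 10: x=[6.2767] v=[-2.2016]
Step 11: x=[5.8720] v=[-1.6187]
Step 12: x=[5.6356] v=[-0.9458]
Step 13: x=[5.5805] v=[-0.2204]
Step 14: x=[5.7098] v=[0.5173]
First v>=0 after going negative at step 14, time=3.5000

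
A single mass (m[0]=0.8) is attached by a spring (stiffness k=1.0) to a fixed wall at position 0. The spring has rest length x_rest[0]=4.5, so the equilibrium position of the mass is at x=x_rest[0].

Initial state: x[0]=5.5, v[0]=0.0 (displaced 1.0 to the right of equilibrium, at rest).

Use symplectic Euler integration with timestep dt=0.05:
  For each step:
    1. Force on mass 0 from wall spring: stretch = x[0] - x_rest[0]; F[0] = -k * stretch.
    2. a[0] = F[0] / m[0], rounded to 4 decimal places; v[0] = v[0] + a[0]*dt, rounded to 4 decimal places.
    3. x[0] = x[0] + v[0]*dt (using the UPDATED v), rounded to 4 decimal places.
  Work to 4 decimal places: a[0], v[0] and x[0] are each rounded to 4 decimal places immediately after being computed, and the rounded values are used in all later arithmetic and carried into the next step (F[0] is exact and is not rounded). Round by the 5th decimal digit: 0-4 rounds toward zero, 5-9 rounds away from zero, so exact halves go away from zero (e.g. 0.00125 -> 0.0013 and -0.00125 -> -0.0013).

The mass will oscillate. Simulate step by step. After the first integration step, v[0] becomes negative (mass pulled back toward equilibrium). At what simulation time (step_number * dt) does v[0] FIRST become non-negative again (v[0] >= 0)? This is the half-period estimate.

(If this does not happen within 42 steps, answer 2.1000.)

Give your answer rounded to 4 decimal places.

Answer: 2.1000

Derivation:
Step 0: x=[5.5000] v=[0.0000]
Step 1: x=[5.4969] v=[-0.0625]
Step 2: x=[5.4907] v=[-0.1248]
Step 3: x=[5.4814] v=[-0.1867]
Step 4: x=[5.4690] v=[-0.2480]
Step 5: x=[5.4536] v=[-0.3086]
Step 6: x=[5.4352] v=[-0.3682]
Step 7: x=[5.4139] v=[-0.4267]
Step 8: x=[5.3897] v=[-0.4838]
Step 9: x=[5.3627] v=[-0.5394]
Step 10: x=[5.3330] v=[-0.5933]
Step 11: x=[5.3007] v=[-0.6454]
Step 12: x=[5.2659] v=[-0.6954]
Step 13: x=[5.2287] v=[-0.7433]
Step 14: x=[5.1893] v=[-0.7888]
Step 15: x=[5.1477] v=[-0.8319]
Step 16: x=[5.1041] v=[-0.8724]
Step 17: x=[5.0586] v=[-0.9102]
Step 18: x=[5.0113] v=[-0.9451]
Step 19: x=[4.9624] v=[-0.9771]
Step 20: x=[4.9121] v=[-1.0060]
Step 21: x=[4.8605] v=[-1.0318]
Step 22: x=[4.8078] v=[-1.0543]
Step 23: x=[4.7541] v=[-1.0735]
Step 24: x=[4.6996] v=[-1.0894]
Step 25: x=[4.6445] v=[-1.1019]
Step 26: x=[4.5890] v=[-1.1109]
Step 27: x=[4.5332] v=[-1.1165]
Step 28: x=[4.4773] v=[-1.1186]
Step 29: x=[4.4214] v=[-1.1172]
Step 30: x=[4.3658] v=[-1.1123]
Step 31: x=[4.3106] v=[-1.1039]
Step 32: x=[4.2560] v=[-1.0921]
Step 33: x=[4.2022] v=[-1.0769]
Step 34: x=[4.1493] v=[-1.0583]
Step 35: x=[4.0975] v=[-1.0364]
Step 36: x=[4.0469] v=[-1.0112]
Step 37: x=[3.9978] v=[-0.9829]
Step 38: x=[3.9502] v=[-0.9515]
Step 39: x=[3.9043] v=[-0.9171]
Step 40: x=[3.8603] v=[-0.8799]
Step 41: x=[3.8183] v=[-0.8399]
Step 42: x=[3.7784] v=[-0.7973]
v[0] did not become non-negative within 42 steps; using fallback time=2.1000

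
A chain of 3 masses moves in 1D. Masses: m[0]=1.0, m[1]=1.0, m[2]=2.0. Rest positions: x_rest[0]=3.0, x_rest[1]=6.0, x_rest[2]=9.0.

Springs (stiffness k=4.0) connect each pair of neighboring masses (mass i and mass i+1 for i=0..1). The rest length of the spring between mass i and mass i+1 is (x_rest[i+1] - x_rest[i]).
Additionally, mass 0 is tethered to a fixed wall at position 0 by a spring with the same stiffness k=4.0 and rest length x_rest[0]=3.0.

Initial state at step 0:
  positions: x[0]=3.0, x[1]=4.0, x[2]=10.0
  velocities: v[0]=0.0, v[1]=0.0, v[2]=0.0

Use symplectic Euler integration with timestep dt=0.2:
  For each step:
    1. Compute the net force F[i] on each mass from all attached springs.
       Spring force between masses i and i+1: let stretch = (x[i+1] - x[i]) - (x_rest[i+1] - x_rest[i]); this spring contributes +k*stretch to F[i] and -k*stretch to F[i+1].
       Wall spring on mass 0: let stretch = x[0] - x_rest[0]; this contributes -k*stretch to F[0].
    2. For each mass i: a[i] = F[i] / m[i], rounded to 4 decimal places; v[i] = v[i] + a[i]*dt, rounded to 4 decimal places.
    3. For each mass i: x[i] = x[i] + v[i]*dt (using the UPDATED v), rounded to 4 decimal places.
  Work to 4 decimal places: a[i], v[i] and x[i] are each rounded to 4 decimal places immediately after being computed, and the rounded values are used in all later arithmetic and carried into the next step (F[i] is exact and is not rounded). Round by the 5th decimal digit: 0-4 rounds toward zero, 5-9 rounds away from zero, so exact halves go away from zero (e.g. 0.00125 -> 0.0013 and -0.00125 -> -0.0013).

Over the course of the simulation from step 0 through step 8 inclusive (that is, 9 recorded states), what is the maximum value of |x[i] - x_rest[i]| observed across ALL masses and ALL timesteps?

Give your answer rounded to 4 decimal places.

Answer: 2.1600

Derivation:
Step 0: x=[3.0000 4.0000 10.0000] v=[0.0000 0.0000 0.0000]
Step 1: x=[2.6800 4.8000 9.7600] v=[-1.6000 4.0000 -1.2000]
Step 2: x=[2.2704 6.0544 9.3632] v=[-2.0480 6.2720 -1.9840]
Step 3: x=[2.1030 7.2328 8.9417] v=[-0.8371 5.8918 -2.1075]
Step 4: x=[2.4199 7.8638 8.6235] v=[1.5843 3.1551 -1.5911]
Step 5: x=[3.2206 7.7453 8.4845] v=[4.0035 -0.5923 -0.6950]
Step 6: x=[4.2300 7.0212 8.5264] v=[5.0468 -3.6207 0.2093]
Step 7: x=[5.0092 6.0913 8.6878] v=[3.8958 -4.6495 0.8072]
Step 8: x=[5.1600 5.4037 8.8815] v=[0.7541 -3.4380 0.9686]
Max displacement = 2.1600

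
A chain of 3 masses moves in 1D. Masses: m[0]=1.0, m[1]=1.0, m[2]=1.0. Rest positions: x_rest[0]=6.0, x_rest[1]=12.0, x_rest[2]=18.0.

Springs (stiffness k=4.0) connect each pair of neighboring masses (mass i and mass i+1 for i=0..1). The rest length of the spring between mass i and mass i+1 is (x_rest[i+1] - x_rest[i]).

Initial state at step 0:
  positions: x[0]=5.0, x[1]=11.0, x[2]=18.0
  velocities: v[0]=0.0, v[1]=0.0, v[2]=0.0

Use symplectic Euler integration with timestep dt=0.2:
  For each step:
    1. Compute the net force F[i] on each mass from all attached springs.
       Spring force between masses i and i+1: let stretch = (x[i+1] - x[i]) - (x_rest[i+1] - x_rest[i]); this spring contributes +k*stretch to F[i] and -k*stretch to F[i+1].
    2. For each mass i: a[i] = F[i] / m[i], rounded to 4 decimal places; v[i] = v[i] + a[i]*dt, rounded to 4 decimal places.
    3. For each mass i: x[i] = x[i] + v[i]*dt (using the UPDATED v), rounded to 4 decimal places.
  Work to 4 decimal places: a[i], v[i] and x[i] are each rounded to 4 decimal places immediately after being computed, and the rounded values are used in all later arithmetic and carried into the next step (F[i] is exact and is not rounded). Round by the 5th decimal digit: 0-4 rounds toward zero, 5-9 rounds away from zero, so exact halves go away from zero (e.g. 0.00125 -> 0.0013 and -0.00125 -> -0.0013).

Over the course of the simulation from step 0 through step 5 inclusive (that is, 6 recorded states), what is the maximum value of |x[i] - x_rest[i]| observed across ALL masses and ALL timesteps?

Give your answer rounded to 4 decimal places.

Answer: 1.1032

Derivation:
Step 0: x=[5.0000 11.0000 18.0000] v=[0.0000 0.0000 0.0000]
Step 1: x=[5.0000 11.1600 17.8400] v=[0.0000 0.8000 -0.8000]
Step 2: x=[5.0256 11.4032 17.5712] v=[0.1280 1.2160 -1.3440]
Step 3: x=[5.1116 11.6129 17.2755] v=[0.4301 1.0483 -1.4784]
Step 4: x=[5.2778 11.6884 17.0338] v=[0.8311 0.3773 -1.2085]
Step 5: x=[5.5097 11.5934 16.8968] v=[1.1596 -0.4749 -0.6848]
Max displacement = 1.1032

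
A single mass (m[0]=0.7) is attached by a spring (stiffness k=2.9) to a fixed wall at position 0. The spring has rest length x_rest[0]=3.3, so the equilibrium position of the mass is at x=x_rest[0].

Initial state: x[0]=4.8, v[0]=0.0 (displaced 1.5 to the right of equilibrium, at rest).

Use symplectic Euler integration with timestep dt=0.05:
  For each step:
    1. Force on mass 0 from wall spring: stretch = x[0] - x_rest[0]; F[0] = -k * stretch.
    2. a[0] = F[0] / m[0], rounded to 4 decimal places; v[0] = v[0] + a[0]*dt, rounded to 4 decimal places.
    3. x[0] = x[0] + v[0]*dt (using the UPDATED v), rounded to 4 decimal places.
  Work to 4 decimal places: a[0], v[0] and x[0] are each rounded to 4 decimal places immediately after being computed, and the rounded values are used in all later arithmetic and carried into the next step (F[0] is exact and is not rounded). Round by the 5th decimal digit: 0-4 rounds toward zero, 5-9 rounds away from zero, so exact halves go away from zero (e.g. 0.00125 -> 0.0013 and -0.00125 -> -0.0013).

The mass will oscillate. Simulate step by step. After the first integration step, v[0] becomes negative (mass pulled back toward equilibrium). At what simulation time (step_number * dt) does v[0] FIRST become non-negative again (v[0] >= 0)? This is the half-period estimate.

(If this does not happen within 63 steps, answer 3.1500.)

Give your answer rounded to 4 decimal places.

Answer: 1.5500

Derivation:
Step 0: x=[4.8000] v=[0.0000]
Step 1: x=[4.7845] v=[-0.3107]
Step 2: x=[4.7536] v=[-0.6182]
Step 3: x=[4.7076] v=[-0.9193]
Step 4: x=[4.6471] v=[-1.2109]
Step 5: x=[4.5726] v=[-1.4899]
Step 6: x=[4.4849] v=[-1.7535]
Step 7: x=[4.3850] v=[-1.9989]
Step 8: x=[4.2738] v=[-2.2237]
Step 9: x=[4.1525] v=[-2.4254]
Step 10: x=[4.0224] v=[-2.6020]
Step 11: x=[3.8848] v=[-2.7516]
Step 12: x=[3.7412] v=[-2.8727]
Step 13: x=[3.5930] v=[-2.9641]
Step 14: x=[3.4418] v=[-3.0248]
Step 15: x=[3.2891] v=[-3.0542]
Step 16: x=[3.1365] v=[-3.0519]
Step 17: x=[2.9856] v=[-3.0180]
Step 18: x=[2.8380] v=[-2.9529]
Step 19: x=[2.6951] v=[-2.8572]
Step 20: x=[2.5585] v=[-2.7319]
Step 21: x=[2.4296] v=[-2.5783]
Step 22: x=[2.3097] v=[-2.3980]
Step 23: x=[2.2001] v=[-2.1929]
Step 24: x=[2.1018] v=[-1.9651]
Step 25: x=[2.0160] v=[-1.7169]
Step 26: x=[1.9435] v=[-1.4509]
Step 27: x=[1.8850] v=[-1.1699]
Step 28: x=[1.8412] v=[-0.8768]
Step 29: x=[1.8125] v=[-0.5746]
Step 30: x=[1.7992] v=[-0.2665]
Step 31: x=[1.8014] v=[0.0444]
First v>=0 after going negative at step 31, time=1.5500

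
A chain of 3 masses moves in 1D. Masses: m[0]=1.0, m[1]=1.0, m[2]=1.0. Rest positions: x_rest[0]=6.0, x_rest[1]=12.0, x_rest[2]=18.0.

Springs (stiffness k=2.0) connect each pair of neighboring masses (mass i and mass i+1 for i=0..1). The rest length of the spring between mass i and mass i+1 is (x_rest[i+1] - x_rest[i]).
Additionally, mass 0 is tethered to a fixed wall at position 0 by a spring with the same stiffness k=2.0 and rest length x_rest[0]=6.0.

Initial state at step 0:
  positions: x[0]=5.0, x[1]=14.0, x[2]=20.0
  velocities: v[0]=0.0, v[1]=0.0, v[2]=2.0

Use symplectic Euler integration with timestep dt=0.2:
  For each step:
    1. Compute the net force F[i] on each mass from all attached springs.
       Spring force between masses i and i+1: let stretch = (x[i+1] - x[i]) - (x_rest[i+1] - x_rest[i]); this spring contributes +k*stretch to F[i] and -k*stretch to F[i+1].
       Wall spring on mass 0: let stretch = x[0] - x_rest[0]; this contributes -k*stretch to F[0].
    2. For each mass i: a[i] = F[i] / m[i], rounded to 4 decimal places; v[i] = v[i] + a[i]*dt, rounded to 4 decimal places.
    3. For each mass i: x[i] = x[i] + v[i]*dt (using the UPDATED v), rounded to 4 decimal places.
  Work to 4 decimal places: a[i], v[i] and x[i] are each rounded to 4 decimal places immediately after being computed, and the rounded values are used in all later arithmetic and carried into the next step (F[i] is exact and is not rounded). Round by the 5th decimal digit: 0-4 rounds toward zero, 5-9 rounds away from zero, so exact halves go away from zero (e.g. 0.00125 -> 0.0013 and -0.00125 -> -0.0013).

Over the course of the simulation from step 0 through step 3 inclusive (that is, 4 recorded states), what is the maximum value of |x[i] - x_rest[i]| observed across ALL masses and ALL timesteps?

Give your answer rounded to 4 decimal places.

Answer: 2.9878

Derivation:
Step 0: x=[5.0000 14.0000 20.0000] v=[0.0000 0.0000 2.0000]
Step 1: x=[5.3200 13.7600 20.4000] v=[1.6000 -1.2000 2.0000]
Step 2: x=[5.8896 13.3760 20.7488] v=[2.8480 -1.9200 1.7440]
Step 3: x=[6.5869 12.9829 20.9878] v=[3.4867 -1.9654 1.1949]
Max displacement = 2.9878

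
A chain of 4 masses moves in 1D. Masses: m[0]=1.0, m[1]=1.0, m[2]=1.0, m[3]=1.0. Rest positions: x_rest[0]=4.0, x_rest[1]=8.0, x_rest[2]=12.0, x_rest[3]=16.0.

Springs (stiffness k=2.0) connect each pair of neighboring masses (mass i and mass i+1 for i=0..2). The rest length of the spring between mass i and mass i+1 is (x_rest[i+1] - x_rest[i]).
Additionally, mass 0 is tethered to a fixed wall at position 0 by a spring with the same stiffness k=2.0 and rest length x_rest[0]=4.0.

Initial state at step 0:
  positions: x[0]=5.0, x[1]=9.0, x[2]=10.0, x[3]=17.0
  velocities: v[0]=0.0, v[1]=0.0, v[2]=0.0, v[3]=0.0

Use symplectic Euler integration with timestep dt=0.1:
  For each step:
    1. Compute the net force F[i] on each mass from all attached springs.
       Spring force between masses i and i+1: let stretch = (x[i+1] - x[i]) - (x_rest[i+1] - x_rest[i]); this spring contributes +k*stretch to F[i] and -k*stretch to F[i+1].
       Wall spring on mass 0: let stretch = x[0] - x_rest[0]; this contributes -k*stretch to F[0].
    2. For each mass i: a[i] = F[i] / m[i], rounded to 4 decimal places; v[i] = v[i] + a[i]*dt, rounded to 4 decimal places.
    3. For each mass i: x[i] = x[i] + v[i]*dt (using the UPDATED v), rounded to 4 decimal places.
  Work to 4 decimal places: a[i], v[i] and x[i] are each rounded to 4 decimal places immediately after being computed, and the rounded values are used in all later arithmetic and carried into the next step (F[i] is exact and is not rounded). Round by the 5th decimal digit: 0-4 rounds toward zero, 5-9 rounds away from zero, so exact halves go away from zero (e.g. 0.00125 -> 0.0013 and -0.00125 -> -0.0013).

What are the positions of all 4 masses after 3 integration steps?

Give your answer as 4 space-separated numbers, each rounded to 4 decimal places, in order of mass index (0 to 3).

Answer: 4.8781 8.6617 10.6845 16.6578

Derivation:
Step 0: x=[5.0000 9.0000 10.0000 17.0000] v=[0.0000 0.0000 0.0000 0.0000]
Step 1: x=[4.9800 8.9400 10.1200 16.9400] v=[-0.2000 -0.6000 1.2000 -0.6000]
Step 2: x=[4.9396 8.8244 10.3528 16.8236] v=[-0.4040 -1.1560 2.3280 -1.1640]
Step 3: x=[4.8781 8.6617 10.6845 16.6578] v=[-0.6150 -1.6273 3.3165 -1.6582]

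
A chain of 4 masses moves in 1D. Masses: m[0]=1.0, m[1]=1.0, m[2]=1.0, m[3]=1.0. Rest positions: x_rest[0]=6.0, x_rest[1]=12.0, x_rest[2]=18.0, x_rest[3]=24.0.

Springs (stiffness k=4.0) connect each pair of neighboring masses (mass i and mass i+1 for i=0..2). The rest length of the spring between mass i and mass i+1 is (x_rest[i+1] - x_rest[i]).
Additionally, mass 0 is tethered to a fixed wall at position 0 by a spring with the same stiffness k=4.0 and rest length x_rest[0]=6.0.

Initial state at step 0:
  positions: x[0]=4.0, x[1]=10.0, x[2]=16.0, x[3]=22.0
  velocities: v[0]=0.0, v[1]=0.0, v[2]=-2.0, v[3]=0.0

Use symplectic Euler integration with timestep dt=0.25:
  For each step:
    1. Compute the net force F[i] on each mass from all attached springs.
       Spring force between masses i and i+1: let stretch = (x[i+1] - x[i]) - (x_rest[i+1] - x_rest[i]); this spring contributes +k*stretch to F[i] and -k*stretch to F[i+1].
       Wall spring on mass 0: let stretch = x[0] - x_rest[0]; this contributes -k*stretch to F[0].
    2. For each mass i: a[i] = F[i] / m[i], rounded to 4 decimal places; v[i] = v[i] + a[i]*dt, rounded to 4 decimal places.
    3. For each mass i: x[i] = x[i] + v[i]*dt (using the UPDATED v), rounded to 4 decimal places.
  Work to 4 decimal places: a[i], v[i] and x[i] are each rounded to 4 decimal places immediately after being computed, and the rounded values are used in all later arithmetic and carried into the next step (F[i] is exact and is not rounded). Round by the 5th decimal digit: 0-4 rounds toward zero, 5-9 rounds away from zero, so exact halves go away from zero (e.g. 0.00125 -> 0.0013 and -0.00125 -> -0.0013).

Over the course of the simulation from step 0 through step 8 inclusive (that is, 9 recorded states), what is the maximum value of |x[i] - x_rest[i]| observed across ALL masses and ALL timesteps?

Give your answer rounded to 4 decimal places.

Answer: 2.9823

Derivation:
Step 0: x=[4.0000 10.0000 16.0000 22.0000] v=[0.0000 0.0000 -2.0000 0.0000]
Step 1: x=[4.5000 10.0000 15.5000 22.0000] v=[2.0000 0.0000 -2.0000 0.0000]
Step 2: x=[5.2500 10.0000 15.2500 21.8750] v=[3.0000 0.0000 -1.0000 -0.5000]
Step 3: x=[5.8750 10.1250 15.3438 21.5938] v=[2.5000 0.5000 0.3750 -1.1250]
Step 4: x=[6.0938 10.4922 15.6954 21.2501] v=[0.8750 1.4688 1.4062 -1.3750]
Step 5: x=[5.8887 11.0606 16.1348 21.0177] v=[-0.8204 2.2736 1.7577 -0.9297]
Step 6: x=[5.5044 11.6046 16.5264 21.0646] v=[-1.5372 2.1759 1.5664 0.1874]
Step 7: x=[5.2691 11.8540 16.8221 21.4769] v=[-0.9414 0.9975 1.1828 1.6492]
Step 8: x=[5.3627 11.6992 17.0395 22.2255] v=[0.3744 -0.6193 0.8695 2.9944]
Max displacement = 2.9823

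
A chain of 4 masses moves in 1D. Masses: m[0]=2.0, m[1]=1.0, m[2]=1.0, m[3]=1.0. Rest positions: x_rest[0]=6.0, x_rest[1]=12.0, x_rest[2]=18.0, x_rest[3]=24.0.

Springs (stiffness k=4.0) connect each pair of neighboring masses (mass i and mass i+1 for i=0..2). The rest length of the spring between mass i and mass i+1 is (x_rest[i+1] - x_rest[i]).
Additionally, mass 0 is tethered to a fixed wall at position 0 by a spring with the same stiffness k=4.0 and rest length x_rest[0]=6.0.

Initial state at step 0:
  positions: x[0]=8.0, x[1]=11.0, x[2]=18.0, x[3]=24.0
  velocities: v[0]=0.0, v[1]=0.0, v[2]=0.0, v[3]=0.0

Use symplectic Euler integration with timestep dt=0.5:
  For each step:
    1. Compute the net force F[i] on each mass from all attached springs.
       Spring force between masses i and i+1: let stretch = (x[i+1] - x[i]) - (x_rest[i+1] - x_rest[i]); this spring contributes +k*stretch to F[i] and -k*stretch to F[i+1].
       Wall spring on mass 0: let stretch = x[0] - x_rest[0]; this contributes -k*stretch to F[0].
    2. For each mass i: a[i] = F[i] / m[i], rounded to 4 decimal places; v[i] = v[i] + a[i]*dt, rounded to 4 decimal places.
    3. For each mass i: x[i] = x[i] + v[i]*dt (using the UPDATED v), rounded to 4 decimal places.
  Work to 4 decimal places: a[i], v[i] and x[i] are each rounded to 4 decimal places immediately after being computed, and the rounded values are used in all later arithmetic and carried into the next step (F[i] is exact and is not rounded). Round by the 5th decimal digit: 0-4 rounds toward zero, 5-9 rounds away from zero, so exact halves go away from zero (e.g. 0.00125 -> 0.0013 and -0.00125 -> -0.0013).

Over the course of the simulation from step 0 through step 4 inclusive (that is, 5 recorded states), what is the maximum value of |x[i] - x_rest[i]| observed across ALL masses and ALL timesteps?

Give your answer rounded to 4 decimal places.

Answer: 3.0000

Derivation:
Step 0: x=[8.0000 11.0000 18.0000 24.0000] v=[0.0000 0.0000 0.0000 0.0000]
Step 1: x=[5.5000 15.0000 17.0000 24.0000] v=[-5.0000 8.0000 -2.0000 0.0000]
Step 2: x=[5.0000 11.5000 21.0000 23.0000] v=[-1.0000 -7.0000 8.0000 -2.0000]
Step 3: x=[5.2500 11.0000 17.5000 26.0000] v=[0.5000 -1.0000 -7.0000 6.0000]
Step 4: x=[5.7500 11.2500 16.0000 26.5000] v=[1.0000 0.5000 -3.0000 1.0000]
Max displacement = 3.0000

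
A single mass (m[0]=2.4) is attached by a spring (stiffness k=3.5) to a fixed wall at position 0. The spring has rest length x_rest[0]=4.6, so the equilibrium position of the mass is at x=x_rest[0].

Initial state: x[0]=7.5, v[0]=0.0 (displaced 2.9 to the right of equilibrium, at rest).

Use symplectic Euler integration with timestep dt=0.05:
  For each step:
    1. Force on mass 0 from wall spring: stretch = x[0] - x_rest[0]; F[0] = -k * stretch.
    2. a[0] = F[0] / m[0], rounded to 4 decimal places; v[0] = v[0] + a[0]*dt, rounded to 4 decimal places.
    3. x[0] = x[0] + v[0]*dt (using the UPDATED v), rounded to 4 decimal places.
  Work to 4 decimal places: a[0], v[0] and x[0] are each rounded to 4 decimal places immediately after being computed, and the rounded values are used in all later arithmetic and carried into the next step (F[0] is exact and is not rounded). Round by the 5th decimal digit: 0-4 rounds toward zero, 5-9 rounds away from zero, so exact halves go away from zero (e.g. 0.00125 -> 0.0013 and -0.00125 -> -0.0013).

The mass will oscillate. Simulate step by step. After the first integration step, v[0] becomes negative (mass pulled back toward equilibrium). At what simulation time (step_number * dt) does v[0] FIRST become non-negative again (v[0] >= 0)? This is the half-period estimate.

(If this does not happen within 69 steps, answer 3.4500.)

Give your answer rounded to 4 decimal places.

Answer: 2.6500

Derivation:
Step 0: x=[7.5000] v=[0.0000]
Step 1: x=[7.4894] v=[-0.2115]
Step 2: x=[7.4683] v=[-0.4222]
Step 3: x=[7.4367] v=[-0.6313]
Step 4: x=[7.3948] v=[-0.8381]
Step 5: x=[7.3427] v=[-1.0419]
Step 6: x=[7.2806] v=[-1.2419]
Step 7: x=[7.2087] v=[-1.4374]
Step 8: x=[7.1273] v=[-1.6276]
Step 9: x=[7.0367] v=[-1.8119]
Step 10: x=[6.9372] v=[-1.9896]
Step 11: x=[6.8292] v=[-2.1600]
Step 12: x=[6.7131] v=[-2.3225]
Step 13: x=[6.5893] v=[-2.4766]
Step 14: x=[6.4582] v=[-2.6217]
Step 15: x=[6.3203] v=[-2.7572]
Step 16: x=[6.1762] v=[-2.8826]
Step 17: x=[6.0263] v=[-2.9975]
Step 18: x=[5.8712] v=[-3.1015]
Step 19: x=[5.7115] v=[-3.1942]
Step 20: x=[5.5477] v=[-3.2752]
Step 21: x=[5.3805] v=[-3.3443]
Step 22: x=[5.2104] v=[-3.4012]
Step 23: x=[5.0381] v=[-3.4457]
Step 24: x=[4.8642] v=[-3.4776]
Step 25: x=[4.6894] v=[-3.4969]
Step 26: x=[4.5142] v=[-3.5034]
Step 27: x=[4.3393] v=[-3.4971]
Step 28: x=[4.1654] v=[-3.4781]
Step 29: x=[3.9931] v=[-3.4464]
Step 30: x=[3.8230] v=[-3.4021]
Step 31: x=[3.6557] v=[-3.3454]
Step 32: x=[3.4919] v=[-3.2765]
Step 33: x=[3.3321] v=[-3.1957]
Step 34: x=[3.1769] v=[-3.1033]
Step 35: x=[3.0269] v=[-2.9995]
Step 36: x=[2.8827] v=[-2.8848]
Step 37: x=[2.7447] v=[-2.7596]
Step 38: x=[2.6135] v=[-2.6243]
Step 39: x=[2.4895] v=[-2.4795]
Step 40: x=[2.3732] v=[-2.3256]
Step 41: x=[2.2650] v=[-2.1632]
Step 42: x=[2.1654] v=[-1.9929]
Step 43: x=[2.0746] v=[-1.8154]
Step 44: x=[1.9930] v=[-1.6313]
Step 45: x=[1.9209] v=[-1.4412]
Step 46: x=[1.8586] v=[-1.2459]
Step 47: x=[1.8063] v=[-1.0460]
Step 48: x=[1.7642] v=[-0.8423]
Step 49: x=[1.7324] v=[-0.6355]
Step 50: x=[1.7111] v=[-0.4264]
Step 51: x=[1.7003] v=[-0.2158]
Step 52: x=[1.7001] v=[-0.0044]
Step 53: x=[1.7105] v=[0.2071]
First v>=0 after going negative at step 53, time=2.6500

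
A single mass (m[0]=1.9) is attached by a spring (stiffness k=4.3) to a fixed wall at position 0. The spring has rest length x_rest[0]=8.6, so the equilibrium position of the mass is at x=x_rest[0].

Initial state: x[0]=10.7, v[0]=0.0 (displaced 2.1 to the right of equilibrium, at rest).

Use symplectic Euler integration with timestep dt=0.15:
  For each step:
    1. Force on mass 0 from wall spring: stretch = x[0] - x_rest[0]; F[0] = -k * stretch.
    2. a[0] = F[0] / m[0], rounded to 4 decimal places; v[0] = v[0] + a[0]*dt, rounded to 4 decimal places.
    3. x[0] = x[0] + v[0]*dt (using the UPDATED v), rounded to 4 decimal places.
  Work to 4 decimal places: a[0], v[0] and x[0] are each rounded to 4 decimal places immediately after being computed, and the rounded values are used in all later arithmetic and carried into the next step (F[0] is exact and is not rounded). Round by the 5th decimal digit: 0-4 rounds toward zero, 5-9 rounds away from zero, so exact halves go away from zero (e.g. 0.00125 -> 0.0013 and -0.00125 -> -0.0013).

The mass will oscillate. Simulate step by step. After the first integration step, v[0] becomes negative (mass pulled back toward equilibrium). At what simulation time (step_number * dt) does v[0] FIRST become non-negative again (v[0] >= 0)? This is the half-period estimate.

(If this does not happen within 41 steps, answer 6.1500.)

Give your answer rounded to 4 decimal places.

Answer: 2.1000

Derivation:
Step 0: x=[10.7000] v=[0.0000]
Step 1: x=[10.5931] v=[-0.7129]
Step 2: x=[10.3847] v=[-1.3895]
Step 3: x=[10.0854] v=[-1.9954]
Step 4: x=[9.7104] v=[-2.4997]
Step 5: x=[9.2789] v=[-2.8767]
Step 6: x=[8.8128] v=[-3.1072]
Step 7: x=[8.3359] v=[-3.1794]
Step 8: x=[7.8724] v=[-3.0897]
Step 9: x=[7.4460] v=[-2.8427]
Step 10: x=[7.0784] v=[-2.4509]
Step 11: x=[6.7882] v=[-1.9344]
Step 12: x=[6.5903] v=[-1.3193]
Step 13: x=[6.4947] v=[-0.6371]
Step 14: x=[6.5063] v=[0.0776]
First v>=0 after going negative at step 14, time=2.1000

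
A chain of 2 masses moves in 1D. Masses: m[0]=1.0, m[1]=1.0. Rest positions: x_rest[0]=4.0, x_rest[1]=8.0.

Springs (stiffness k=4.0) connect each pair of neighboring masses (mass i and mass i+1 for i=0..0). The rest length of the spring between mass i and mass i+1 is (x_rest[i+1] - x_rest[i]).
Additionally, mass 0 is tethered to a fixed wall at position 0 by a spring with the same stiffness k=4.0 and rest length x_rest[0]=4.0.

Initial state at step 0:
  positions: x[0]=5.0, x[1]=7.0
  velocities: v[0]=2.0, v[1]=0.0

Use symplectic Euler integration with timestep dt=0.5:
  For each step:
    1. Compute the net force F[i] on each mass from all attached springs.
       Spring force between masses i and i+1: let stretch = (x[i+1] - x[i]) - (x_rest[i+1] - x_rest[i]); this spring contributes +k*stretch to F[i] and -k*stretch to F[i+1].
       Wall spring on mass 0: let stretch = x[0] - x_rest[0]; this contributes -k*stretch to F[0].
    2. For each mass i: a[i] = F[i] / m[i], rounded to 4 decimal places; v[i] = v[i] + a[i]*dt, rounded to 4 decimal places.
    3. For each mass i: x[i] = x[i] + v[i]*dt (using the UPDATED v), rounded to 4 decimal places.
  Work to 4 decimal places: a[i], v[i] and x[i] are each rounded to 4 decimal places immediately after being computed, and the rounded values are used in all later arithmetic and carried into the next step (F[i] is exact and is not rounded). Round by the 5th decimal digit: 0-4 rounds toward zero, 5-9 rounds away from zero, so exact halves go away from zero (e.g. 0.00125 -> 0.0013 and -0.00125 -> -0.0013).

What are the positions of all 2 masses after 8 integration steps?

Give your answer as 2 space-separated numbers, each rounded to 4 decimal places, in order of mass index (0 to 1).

Step 0: x=[5.0000 7.0000] v=[2.0000 0.0000]
Step 1: x=[3.0000 9.0000] v=[-4.0000 4.0000]
Step 2: x=[4.0000 9.0000] v=[2.0000 0.0000]
Step 3: x=[6.0000 8.0000] v=[4.0000 -2.0000]
Step 4: x=[4.0000 9.0000] v=[-4.0000 2.0000]
Step 5: x=[3.0000 9.0000] v=[-2.0000 0.0000]
Step 6: x=[5.0000 7.0000] v=[4.0000 -4.0000]
Step 7: x=[4.0000 7.0000] v=[-2.0000 0.0000]
Step 8: x=[2.0000 8.0000] v=[-4.0000 2.0000]

Answer: 2.0000 8.0000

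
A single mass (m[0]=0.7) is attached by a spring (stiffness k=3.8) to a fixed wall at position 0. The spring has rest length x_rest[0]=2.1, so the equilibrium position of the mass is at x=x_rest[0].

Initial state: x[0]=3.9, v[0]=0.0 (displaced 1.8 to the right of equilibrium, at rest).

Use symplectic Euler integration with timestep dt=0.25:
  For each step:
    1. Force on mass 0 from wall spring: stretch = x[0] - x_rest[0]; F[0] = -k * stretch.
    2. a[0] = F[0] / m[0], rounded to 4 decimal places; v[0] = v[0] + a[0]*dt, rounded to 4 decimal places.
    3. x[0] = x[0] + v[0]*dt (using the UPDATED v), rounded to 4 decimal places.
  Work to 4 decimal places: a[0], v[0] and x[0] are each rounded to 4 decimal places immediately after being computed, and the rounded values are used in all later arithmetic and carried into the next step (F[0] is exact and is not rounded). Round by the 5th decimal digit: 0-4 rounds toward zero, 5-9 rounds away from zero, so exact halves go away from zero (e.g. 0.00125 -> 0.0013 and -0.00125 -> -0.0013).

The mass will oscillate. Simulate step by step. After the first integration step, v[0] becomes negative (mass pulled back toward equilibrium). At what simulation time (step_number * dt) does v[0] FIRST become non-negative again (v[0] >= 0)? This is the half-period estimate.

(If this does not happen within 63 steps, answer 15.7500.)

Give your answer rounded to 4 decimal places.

Step 0: x=[3.9000] v=[0.0000]
Step 1: x=[3.2893] v=[-2.4429]
Step 2: x=[2.2751] v=[-4.0570]
Step 3: x=[1.2015] v=[-4.2946]
Step 4: x=[0.4327] v=[-3.0752]
Step 5: x=[0.2296] v=[-0.8124]
Step 6: x=[0.6611] v=[1.7260]
First v>=0 after going negative at step 6, time=1.5000

Answer: 1.5000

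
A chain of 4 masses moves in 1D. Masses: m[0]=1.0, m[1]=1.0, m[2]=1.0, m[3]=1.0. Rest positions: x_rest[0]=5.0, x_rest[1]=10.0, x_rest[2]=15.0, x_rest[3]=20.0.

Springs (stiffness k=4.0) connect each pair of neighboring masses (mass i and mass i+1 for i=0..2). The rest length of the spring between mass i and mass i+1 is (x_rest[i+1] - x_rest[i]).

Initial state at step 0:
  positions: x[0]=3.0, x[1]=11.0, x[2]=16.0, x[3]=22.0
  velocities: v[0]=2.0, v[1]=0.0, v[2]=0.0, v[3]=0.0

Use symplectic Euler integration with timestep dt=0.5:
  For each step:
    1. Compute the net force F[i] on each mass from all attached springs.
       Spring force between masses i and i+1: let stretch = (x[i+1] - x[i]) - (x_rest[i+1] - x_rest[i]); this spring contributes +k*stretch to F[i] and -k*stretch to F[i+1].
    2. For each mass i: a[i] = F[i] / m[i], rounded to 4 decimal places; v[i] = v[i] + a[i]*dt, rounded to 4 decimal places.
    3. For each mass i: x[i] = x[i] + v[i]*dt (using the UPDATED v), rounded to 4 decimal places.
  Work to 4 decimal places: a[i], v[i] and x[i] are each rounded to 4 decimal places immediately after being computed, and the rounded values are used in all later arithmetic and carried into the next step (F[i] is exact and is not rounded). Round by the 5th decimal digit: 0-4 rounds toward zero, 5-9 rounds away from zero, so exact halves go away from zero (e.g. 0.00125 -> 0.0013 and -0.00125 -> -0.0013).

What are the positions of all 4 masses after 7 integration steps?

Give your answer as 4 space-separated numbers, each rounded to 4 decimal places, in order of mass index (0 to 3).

Step 0: x=[3.0000 11.0000 16.0000 22.0000] v=[2.0000 0.0000 0.0000 0.0000]
Step 1: x=[7.0000 8.0000 17.0000 21.0000] v=[8.0000 -6.0000 2.0000 -2.0000]
Step 2: x=[7.0000 13.0000 13.0000 21.0000] v=[0.0000 10.0000 -8.0000 0.0000]
Step 3: x=[8.0000 12.0000 17.0000 18.0000] v=[2.0000 -2.0000 8.0000 -6.0000]
Step 4: x=[8.0000 12.0000 17.0000 19.0000] v=[0.0000 0.0000 0.0000 2.0000]
Step 5: x=[7.0000 13.0000 14.0000 23.0000] v=[-2.0000 2.0000 -6.0000 8.0000]
Step 6: x=[7.0000 9.0000 19.0000 23.0000] v=[0.0000 -8.0000 10.0000 0.0000]
Step 7: x=[4.0000 13.0000 18.0000 24.0000] v=[-6.0000 8.0000 -2.0000 2.0000]

Answer: 4.0000 13.0000 18.0000 24.0000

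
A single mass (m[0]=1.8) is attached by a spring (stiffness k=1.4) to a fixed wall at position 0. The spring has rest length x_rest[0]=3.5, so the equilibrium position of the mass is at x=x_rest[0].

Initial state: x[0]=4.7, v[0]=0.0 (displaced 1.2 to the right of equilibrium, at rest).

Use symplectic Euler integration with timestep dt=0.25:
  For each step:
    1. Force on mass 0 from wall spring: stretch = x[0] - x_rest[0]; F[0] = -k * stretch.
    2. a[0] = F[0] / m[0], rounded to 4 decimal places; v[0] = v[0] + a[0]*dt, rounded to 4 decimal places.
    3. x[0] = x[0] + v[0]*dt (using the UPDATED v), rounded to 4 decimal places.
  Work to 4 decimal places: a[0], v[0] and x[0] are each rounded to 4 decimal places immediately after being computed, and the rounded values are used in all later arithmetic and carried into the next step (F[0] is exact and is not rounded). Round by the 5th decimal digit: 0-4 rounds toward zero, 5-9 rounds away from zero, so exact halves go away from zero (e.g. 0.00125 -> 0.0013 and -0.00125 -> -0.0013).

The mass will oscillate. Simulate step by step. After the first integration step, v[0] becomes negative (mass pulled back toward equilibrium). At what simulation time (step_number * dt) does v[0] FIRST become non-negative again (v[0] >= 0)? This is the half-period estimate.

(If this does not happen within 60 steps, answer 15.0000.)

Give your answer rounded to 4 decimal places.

Step 0: x=[4.7000] v=[0.0000]
Step 1: x=[4.6417] v=[-0.2333]
Step 2: x=[4.5279] v=[-0.4553]
Step 3: x=[4.3641] v=[-0.6552]
Step 4: x=[4.1583] v=[-0.8232]
Step 5: x=[3.9205] v=[-0.9512]
Step 6: x=[3.6623] v=[-1.0330]
Step 7: x=[3.3962] v=[-1.0646]
Step 8: x=[3.1351] v=[-1.0444]
Step 9: x=[2.8917] v=[-0.9735]
Step 10: x=[2.6779] v=[-0.8552]
Step 11: x=[2.5041] v=[-0.6954]
Step 12: x=[2.3787] v=[-0.5018]
Step 13: x=[2.3078] v=[-0.2838]
Step 14: x=[2.2948] v=[-0.0520]
Step 15: x=[2.3404] v=[0.1824]
First v>=0 after going negative at step 15, time=3.7500

Answer: 3.7500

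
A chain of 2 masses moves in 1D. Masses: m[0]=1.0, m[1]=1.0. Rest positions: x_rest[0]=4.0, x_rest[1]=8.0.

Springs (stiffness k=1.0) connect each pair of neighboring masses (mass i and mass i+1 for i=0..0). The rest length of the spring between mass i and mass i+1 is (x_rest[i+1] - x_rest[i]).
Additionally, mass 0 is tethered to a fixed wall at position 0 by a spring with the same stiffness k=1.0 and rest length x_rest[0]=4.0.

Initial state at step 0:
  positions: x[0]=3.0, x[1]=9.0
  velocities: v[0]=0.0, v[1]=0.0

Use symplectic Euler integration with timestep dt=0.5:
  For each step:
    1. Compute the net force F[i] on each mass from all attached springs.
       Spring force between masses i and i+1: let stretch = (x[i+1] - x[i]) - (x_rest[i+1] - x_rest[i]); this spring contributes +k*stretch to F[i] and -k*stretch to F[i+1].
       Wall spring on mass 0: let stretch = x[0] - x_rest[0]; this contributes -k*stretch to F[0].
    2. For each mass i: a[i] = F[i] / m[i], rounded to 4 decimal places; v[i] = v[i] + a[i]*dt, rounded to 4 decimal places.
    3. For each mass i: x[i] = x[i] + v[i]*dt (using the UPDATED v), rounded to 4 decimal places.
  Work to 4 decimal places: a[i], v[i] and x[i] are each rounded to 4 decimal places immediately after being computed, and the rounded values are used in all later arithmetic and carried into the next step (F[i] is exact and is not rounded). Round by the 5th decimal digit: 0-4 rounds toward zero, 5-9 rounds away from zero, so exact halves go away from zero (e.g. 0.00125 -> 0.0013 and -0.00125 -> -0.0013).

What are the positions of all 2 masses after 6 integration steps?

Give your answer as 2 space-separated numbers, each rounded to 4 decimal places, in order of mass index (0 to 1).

Answer: 3.0994 8.3900

Derivation:
Step 0: x=[3.0000 9.0000] v=[0.0000 0.0000]
Step 1: x=[3.7500 8.5000] v=[1.5000 -1.0000]
Step 2: x=[4.7500 7.8125] v=[2.0000 -1.3750]
Step 3: x=[5.3282 7.3594] v=[1.1563 -0.9063]
Step 4: x=[5.0821 7.3985] v=[-0.4922 0.0781]
Step 5: x=[4.1446 7.8585] v=[-1.8751 0.9199]
Step 6: x=[3.0994 8.3900] v=[-2.0905 1.0630]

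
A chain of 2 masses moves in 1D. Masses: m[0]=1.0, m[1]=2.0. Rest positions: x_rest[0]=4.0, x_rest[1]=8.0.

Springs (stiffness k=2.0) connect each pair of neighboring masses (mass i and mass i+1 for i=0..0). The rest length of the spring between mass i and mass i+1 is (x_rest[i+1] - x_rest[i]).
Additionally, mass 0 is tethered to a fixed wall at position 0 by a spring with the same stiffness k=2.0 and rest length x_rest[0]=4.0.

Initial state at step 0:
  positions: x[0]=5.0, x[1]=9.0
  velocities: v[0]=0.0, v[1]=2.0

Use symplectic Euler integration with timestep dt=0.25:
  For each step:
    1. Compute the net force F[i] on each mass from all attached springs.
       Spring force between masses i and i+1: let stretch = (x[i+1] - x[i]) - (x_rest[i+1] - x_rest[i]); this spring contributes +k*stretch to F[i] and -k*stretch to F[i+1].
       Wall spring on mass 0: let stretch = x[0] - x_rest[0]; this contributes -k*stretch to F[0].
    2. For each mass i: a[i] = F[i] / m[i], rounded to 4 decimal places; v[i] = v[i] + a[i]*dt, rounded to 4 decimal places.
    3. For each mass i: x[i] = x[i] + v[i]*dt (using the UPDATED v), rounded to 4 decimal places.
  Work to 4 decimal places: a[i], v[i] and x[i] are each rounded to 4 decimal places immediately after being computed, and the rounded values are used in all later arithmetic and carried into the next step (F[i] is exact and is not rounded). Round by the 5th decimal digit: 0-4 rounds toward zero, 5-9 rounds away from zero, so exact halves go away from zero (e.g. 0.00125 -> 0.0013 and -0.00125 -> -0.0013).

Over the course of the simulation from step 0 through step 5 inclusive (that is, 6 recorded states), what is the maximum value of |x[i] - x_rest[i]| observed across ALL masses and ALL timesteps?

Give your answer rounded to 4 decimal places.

Step 0: x=[5.0000 9.0000] v=[0.0000 2.0000]
Step 1: x=[4.8750 9.5000] v=[-0.5000 2.0000]
Step 2: x=[4.7188 9.9610] v=[-0.6250 1.8438]
Step 3: x=[4.6280 10.3443] v=[-0.3633 1.5333]
Step 4: x=[4.6732 10.6204] v=[0.1809 1.1042]
Step 5: x=[4.8777 10.7748] v=[0.8179 0.6174]
Max displacement = 2.7748

Answer: 2.7748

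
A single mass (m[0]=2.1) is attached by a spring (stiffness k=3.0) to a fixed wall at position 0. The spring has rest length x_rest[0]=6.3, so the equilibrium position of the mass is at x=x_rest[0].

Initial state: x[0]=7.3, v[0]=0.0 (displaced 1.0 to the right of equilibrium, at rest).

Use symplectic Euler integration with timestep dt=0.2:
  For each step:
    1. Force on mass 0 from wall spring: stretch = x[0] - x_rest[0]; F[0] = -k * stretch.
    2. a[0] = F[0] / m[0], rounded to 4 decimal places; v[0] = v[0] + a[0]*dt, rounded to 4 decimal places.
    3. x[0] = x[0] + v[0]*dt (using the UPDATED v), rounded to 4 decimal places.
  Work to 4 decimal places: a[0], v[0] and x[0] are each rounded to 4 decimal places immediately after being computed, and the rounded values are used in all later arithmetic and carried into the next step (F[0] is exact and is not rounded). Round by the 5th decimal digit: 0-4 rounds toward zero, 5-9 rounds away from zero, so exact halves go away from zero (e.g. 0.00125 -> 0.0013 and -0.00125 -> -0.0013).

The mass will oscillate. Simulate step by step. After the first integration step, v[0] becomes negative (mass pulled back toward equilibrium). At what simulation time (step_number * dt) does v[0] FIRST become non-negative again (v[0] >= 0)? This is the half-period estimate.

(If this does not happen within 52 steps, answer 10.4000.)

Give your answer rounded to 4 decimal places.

Step 0: x=[7.3000] v=[0.0000]
Step 1: x=[7.2429] v=[-0.2857]
Step 2: x=[7.1319] v=[-0.5551]
Step 3: x=[6.9733] v=[-0.7928]
Step 4: x=[6.7763] v=[-0.9852]
Step 5: x=[6.5520] v=[-1.1213]
Step 6: x=[6.3133] v=[-1.1933]
Step 7: x=[6.0739] v=[-1.1971]
Step 8: x=[5.8474] v=[-1.1325]
Step 9: x=[5.6468] v=[-1.0032]
Step 10: x=[5.4835] v=[-0.8166]
Step 11: x=[5.3668] v=[-0.5833]
Step 12: x=[5.3035] v=[-0.3167]
Step 13: x=[5.2971] v=[-0.0320]
Step 14: x=[5.3480] v=[0.2545]
First v>=0 after going negative at step 14, time=2.8000

Answer: 2.8000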